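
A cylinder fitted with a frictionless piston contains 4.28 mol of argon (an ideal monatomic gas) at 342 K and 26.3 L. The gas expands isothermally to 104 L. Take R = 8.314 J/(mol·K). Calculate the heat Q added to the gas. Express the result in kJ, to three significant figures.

Isothermal ⇒ ΔU = 0, so Q = W = nRT ln(V₂/V₁).
Q = (4.28)(8.314)(342) ln(104/26.3) = 12170 × 1.375 = 16731 J.

Q ≈ 16.7 kJ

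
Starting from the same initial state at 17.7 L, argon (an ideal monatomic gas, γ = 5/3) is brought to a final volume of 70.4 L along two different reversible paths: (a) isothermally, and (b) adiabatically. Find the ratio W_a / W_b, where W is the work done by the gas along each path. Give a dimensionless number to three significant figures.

W_a / W_b ≈ 1.53

Path (a) isothermal: W = P₁V₁ ln(V₂/V₁) → W_a/(P₁V₁) = 1.381.
Path (b) adiabatic: W = P₁V₁(1 − (V₁/V₂)^(γ−1))/(γ−1) → W_b/(P₁V₁) = 0.9025.
W_a / W_b = 1.381 / 0.9025 = 1.53.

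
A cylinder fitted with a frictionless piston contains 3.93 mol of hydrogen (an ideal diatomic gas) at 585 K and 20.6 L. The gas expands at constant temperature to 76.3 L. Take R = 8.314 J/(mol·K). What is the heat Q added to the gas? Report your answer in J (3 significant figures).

Isothermal ⇒ ΔU = 0, so Q = W = nRT ln(V₂/V₁).
Q = (3.93)(8.314)(585) ln(76.3/20.6) = 19114 × 1.309 = 25028 J.

Q ≈ 25000 J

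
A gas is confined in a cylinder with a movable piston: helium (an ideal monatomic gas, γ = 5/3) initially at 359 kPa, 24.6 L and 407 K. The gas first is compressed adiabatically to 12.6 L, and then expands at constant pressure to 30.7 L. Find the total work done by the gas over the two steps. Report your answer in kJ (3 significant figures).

W_total ≈ 12.4 kJ

Step 1 (adiabatic): W = (P₁V₁ − P₂V₂)/(γ−1) = (8831 − 13796)/0.667 = -7446 J.
After step 1: P = 1095 kPa, V = 12.6 L, T = 635.8 K.
Step 2 (isobaric): W = PΔV = (1095 kPa)(30.7 − 12.6 L) = 19817 J.
W_total = -7446 + 19817 = 12371 J.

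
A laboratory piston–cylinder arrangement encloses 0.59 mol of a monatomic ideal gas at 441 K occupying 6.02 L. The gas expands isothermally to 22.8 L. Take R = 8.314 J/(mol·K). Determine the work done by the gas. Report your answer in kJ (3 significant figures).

Isothermal: W = nRT ln(V₂/V₁).
W = (0.59)(8.314)(441) × ln(22.8/6.02)
  = 2163 × 1.332
W_by_gas = 2881 J.

W ≈ 2.88 kJ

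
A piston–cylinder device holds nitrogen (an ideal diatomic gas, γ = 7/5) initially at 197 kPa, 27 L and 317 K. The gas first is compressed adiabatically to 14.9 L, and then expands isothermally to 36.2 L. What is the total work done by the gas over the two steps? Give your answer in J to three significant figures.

Step 1 (adiabatic): W = (P₁V₁ − P₂V₂)/(γ−1) = (5319 − 6747)/0.4 = -3570 J.
After step 1: P = 452.8 kPa, V = 14.9 L, T = 402.1 K.
Step 2 (isothermal): W = P₁V₁ ln(V₂/V₁) = (6747) ln(36.2/14.9) = 5989 J.
W_total = -3570 + 5989 = 2420 J.

W_total ≈ 2420 J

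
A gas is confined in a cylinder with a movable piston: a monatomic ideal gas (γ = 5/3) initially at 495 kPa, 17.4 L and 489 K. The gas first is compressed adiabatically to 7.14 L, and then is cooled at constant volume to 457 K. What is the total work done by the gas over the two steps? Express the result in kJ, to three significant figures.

W_total ≈ -10.5 kJ

Step 1 (adiabatic): W = (P₁V₁ − P₂V₂)/(γ−1) = (8613 − 15598)/0.667 = -10477 J.
Step 2 (isochoric): W = 0 (constant volume).
W_total = -10477 + 0 = -10477 J.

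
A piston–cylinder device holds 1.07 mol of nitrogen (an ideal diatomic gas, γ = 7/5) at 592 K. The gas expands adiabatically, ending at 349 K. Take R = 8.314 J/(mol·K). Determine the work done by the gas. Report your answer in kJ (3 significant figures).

Adiabatic ⇒ Q = 0, so W_by = −ΔU = nCᵥ(T₁ − T₂).
Cᵥ = 5R/2 = 20.79 J/(mol·K).
W = (1.07)(20.79)(592 − 349) = 5404 J.

W ≈ 5.40 kJ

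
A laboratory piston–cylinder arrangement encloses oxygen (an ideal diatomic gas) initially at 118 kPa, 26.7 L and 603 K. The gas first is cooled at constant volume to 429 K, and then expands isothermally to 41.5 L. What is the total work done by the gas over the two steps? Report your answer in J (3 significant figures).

W_total ≈ 989 J

Step 1 (isochoric): W = 0 (constant volume).
After step 1: P = 83.95 kPa (V unchanged).
Step 2 (isothermal): W = P₁V₁ ln(V₂/V₁) = (2241) ln(41.5/26.7) = 988.6 J.
W_total = 0 + 988.6 = 988.6 J.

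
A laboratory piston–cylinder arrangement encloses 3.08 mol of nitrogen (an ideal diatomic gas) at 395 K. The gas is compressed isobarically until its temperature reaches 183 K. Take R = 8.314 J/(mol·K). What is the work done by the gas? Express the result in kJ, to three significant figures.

Isobaric: W = P ΔV = nR ΔT.
W = (3.08)(8.314)(183 − 395) = -5429 J.

W ≈ -5.43 kJ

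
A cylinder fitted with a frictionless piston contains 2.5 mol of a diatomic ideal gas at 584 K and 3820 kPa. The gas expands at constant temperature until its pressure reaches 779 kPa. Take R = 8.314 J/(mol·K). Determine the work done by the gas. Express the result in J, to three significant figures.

W ≈ 19300 J

Isothermal process: W = nRT ln(V₂/V₁) = nRT ln(P₁/P₂).
W = (2.5)(8.314)(584) × ln(3820/779)
  = 12138 × ln(4.904) = 12138 × 1.59
W_by_gas = 19300 J.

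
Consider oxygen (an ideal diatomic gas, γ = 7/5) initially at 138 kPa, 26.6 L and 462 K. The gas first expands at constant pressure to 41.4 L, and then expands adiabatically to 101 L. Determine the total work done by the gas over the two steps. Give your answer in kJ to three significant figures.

Step 1 (isobaric): W = PΔV = (138 kPa)(41.4 − 26.6 L) = 2042 J.
After step 1: P = 138 kPa, V = 41.4 L, T = 719.1 K.
Step 2 (adiabatic): W = (P₁V₁ − P₂V₂)/(γ−1) = (5713 − 3999)/0.4 = 4286 J.
W_total = 2042 + 4286 = 6328 J.

W_total ≈ 6.33 kJ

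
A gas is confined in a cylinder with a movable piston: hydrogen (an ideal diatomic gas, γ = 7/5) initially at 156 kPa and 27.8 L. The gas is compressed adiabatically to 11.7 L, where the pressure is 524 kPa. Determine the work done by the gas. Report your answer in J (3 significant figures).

Adiabatic: W = (P₁V₁ − P₂V₂)/(γ − 1) with γ = 7/5.
P₁V₁ = 4337 J, P₂V₂ = 6131 J.
W = (4337 − 6131) / 0.4 = -4485 J.

W ≈ -4480 J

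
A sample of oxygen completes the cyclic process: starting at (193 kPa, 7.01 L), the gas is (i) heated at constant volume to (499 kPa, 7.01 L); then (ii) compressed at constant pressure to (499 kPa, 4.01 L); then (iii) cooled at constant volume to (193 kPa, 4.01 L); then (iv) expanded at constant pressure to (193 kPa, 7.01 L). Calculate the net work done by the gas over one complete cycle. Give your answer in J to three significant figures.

Constant-volume legs do no work.
W(ii) = (499)(4.01 − 7.01) = -1497 J; W(iv) = (193)(7.01 − 4.01) = 579 J.
W_net = -1497 + 579 = -918 J (the counter-clockwise enclosed area).

W_net ≈ -918 J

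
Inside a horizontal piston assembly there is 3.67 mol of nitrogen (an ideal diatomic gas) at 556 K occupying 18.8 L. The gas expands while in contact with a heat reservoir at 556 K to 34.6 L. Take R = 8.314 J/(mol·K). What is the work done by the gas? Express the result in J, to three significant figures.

W ≈ 10300 J

Isothermal: W = nRT ln(V₂/V₁).
W = (3.67)(8.314)(556) × ln(34.6/18.8)
  = 16965 × 0.61
W_by_gas = 10349 J.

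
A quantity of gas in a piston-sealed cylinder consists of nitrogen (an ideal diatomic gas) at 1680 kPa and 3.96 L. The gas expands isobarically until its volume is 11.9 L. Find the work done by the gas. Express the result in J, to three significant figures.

Isobaric: W = P ΔV.
W = (1680 kPa)(11.9 − 3.96 L) = (1680)(7.94) = 13339 J.

W ≈ 13300 J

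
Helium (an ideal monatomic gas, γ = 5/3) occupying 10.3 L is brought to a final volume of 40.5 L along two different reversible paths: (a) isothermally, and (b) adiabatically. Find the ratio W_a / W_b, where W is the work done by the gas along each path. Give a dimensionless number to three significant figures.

Path (a) isothermal: W = P₁V₁ ln(V₂/V₁) → W_a/(P₁V₁) = 1.369.
Path (b) adiabatic: W = P₁V₁(1 − (V₁/V₂)^(γ−1))/(γ−1) → W_b/(P₁V₁) = 0.8979.
W_a / W_b = 1.369 / 0.8979 = 1.525.

W_a / W_b ≈ 1.52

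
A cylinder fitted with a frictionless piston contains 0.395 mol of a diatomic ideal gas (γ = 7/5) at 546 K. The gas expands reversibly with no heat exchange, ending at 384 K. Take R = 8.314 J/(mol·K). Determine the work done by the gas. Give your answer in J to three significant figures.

Adiabatic ⇒ Q = 0, so W_by = −ΔU = nCᵥ(T₁ − T₂).
Cᵥ = 5R/2 = 20.79 J/(mol·K).
W = (0.395)(20.79)(546 − 384) = 1330 J.

W ≈ 1330 J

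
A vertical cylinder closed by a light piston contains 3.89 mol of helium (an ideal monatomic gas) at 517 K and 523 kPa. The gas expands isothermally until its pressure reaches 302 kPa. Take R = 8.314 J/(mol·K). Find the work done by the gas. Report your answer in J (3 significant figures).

Isothermal process: W = nRT ln(V₂/V₁) = nRT ln(P₁/P₂).
W = (3.89)(8.314)(517) × ln(523/302)
  = 16721 × ln(1.732) = 16721 × 0.5492
W_by_gas = 9182 J.

W ≈ 9180 J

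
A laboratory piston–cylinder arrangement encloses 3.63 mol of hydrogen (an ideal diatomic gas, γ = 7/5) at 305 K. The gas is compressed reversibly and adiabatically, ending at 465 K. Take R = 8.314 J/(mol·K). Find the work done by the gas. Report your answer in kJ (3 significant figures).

Adiabatic ⇒ Q = 0, so W_by = −ΔU = nCᵥ(T₁ − T₂).
Cᵥ = 5R/2 = 20.79 J/(mol·K).
W = (3.63)(20.79)(305 − 465) = -12072 J.

W ≈ -12.1 kJ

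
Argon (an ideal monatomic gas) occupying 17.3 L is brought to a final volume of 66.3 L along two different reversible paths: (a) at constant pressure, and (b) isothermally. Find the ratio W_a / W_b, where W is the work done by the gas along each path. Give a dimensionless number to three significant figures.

Path (a) isobaric: W = P₁(V₂ − V₁) → W_a/(P₁V₁) = 2.832.
Path (b) isothermal: W = P₁V₁ ln(V₂/V₁) → W_b/(P₁V₁) = 1.343.
W_a / W_b = 2.832 / 1.343 = 2.108.

W_a / W_b ≈ 2.11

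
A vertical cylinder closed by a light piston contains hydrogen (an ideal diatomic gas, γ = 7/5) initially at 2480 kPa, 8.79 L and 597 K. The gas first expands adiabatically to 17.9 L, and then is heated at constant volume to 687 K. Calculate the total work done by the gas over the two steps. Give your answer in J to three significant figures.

Step 1 (adiabatic): W = (P₁V₁ − P₂V₂)/(γ−1) = (21799 − 16402)/0.4 = 13493 J.
Step 2 (isochoric): W = 0 (constant volume).
W_total = 13493 + 0 = 13493 J.

W_total ≈ 13500 J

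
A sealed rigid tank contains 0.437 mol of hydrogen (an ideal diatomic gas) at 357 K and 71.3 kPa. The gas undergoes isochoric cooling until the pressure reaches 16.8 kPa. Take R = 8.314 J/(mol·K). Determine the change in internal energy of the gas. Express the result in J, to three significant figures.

Constant volume ⇒ W = 0, so Q = ΔU = nCᵥΔT with Cᵥ = 5R/2 = 20.79 J/(mol·K).
At constant V, T₂/T₁ = P₂/P₁ ⇒ ΔT = T₁(P₂/P₁ − 1) = 357·(16.8/71.3 − 1) = -272.9 K.
ΔU = (0.437)(20.79)(-272.9) = -2479 J.

ΔU ≈ -2480 J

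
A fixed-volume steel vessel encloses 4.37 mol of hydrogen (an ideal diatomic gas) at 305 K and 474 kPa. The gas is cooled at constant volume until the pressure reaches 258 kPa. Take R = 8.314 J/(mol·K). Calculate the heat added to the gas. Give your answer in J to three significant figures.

Constant volume ⇒ W = 0, so Q = ΔU = nCᵥΔT with Cᵥ = 5R/2 = 20.79 J/(mol·K).
At constant V, T₂/T₁ = P₂/P₁ ⇒ ΔT = T₁(P₂/P₁ − 1) = 305·(258/474 − 1) = -139 K.
ΔU = (4.37)(20.79)(-139) = -12624 J.

Q ≈ -12600 J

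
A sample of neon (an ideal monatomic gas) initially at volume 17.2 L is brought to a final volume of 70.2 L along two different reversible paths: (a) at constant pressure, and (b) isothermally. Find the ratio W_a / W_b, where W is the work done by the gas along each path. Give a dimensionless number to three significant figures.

W_a / W_b ≈ 2.19

Path (a) isobaric: W = P₁(V₂ − V₁) → W_a/(P₁V₁) = 3.081.
Path (b) isothermal: W = P₁V₁ ln(V₂/V₁) → W_b/(P₁V₁) = 1.406.
W_a / W_b = 3.081 / 1.406 = 2.191.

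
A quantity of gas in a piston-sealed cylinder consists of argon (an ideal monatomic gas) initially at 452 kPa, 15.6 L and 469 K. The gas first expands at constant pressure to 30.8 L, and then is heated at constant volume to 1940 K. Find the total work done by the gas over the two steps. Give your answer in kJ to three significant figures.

W_total ≈ 6.87 kJ

Step 1 (isobaric): W = PΔV = (452 kPa)(30.8 − 15.6 L) = 6870 J.
Step 2 (isochoric): W = 0 (constant volume).
W_total = 6870 + 0 = 6870 J.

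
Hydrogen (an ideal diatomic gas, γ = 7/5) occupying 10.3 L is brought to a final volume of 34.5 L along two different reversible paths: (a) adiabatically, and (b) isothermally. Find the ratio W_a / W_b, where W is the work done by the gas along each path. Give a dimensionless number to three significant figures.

W_a / W_b ≈ 0.793

Path (a) adiabatic: W = P₁V₁(1 − (V₁/V₂)^(γ−1))/(γ−1) → W_a/(P₁V₁) = 0.9585.
Path (b) isothermal: W = P₁V₁ ln(V₂/V₁) → W_b/(P₁V₁) = 1.209.
W_a / W_b = 0.9585 / 1.209 = 0.7929.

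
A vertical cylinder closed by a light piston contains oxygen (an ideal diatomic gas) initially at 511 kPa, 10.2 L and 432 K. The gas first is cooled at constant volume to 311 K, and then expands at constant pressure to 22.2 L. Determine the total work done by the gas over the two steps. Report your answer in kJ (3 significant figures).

Step 1 (isochoric): W = 0 (constant volume).
After step 1: P = 367.9 kPa (V unchanged).
Step 2 (isobaric): W = PΔV = (367.9 kPa)(22.2 − 10.2 L) = 4414 J.
W_total = 0 + 4414 = 4414 J.

W_total ≈ 4.41 kJ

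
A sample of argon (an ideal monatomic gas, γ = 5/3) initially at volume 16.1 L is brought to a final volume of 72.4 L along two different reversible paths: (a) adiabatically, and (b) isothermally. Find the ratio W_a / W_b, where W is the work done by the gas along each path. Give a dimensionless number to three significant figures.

Path (a) adiabatic: W = P₁V₁(1 − (V₁/V₂)^(γ−1))/(γ−1) → W_a/(P₁V₁) = 0.9494.
Path (b) isothermal: W = P₁V₁ ln(V₂/V₁) → W_b/(P₁V₁) = 1.503.
W_a / W_b = 0.9494 / 1.503 = 0.6315.

W_a / W_b ≈ 0.632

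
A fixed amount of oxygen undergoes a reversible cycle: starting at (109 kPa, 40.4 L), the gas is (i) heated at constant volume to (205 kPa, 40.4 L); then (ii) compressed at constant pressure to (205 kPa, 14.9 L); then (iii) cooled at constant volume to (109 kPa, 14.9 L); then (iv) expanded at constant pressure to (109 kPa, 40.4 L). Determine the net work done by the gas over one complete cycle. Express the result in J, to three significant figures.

Constant-volume legs do no work.
W(ii) = (205)(14.9 − 40.4) = -5228 J; W(iv) = (109)(40.4 − 14.9) = 2780 J.
W_net = -5228 + 2780 = -2448 J (the counter-clockwise enclosed area).

W_net ≈ -2450 J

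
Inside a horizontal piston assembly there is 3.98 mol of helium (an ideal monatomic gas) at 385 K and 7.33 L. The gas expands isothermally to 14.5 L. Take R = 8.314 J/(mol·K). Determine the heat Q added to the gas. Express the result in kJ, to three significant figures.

Q ≈ 8.69 kJ

Isothermal ⇒ ΔU = 0, so Q = W = nRT ln(V₂/V₁).
Q = (3.98)(8.314)(385) ln(14.5/7.33) = 12740 × 0.6822 = 8691 J.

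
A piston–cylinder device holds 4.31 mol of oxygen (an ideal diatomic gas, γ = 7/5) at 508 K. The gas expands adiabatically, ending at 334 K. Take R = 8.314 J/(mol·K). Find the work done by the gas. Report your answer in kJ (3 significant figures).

Adiabatic ⇒ Q = 0, so W_by = −ΔU = nCᵥ(T₁ − T₂).
Cᵥ = 5R/2 = 20.79 J/(mol·K).
W = (4.31)(20.79)(508 − 334) = 15588 J.

W ≈ 15.6 kJ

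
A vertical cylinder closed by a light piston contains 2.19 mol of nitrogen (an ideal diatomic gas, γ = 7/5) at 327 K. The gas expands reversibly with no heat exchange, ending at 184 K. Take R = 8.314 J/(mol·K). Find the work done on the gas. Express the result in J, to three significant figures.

W ≈ -6510 J

Adiabatic ⇒ Q = 0, so W_by = −ΔU = nCᵥ(T₁ − T₂).
Cᵥ = 5R/2 = 20.79 J/(mol·K).
W = (2.19)(20.79)(327 − 184) = 6509 J.
Work on gas = −W_by = -6509 J.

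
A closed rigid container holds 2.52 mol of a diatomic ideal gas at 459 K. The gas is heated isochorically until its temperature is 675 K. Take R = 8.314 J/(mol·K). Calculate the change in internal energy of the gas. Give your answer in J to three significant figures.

Constant volume ⇒ W = 0, so Q = ΔU = nCᵥΔT with Cᵥ = 5R/2 = 20.79 J/(mol·K).
ΔU = (2.52)(20.79)(675 − 459) = 11314 J.

ΔU ≈ 11300 J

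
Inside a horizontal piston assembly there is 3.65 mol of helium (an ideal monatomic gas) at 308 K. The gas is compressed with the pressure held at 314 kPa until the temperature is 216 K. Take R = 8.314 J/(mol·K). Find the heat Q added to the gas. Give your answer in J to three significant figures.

Q ≈ -6980 J

Isobaric: W = nRΔT = (3.65)(8.314)(-92) = -2792 J.
ΔU = nCᵥΔT with Cᵥ = 3R/2: ΔU = (3.65)(12.47)(-92) = -4188 J.
Q = ΔU + W = -4188 − 2792 = -6980 J.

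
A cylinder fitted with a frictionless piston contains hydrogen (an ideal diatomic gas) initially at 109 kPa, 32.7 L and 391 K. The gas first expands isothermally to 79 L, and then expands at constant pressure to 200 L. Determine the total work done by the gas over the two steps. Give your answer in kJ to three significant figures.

Step 1 (isothermal): W = P₁V₁ ln(V₂/V₁) = (3564) ln(79/32.7) = 3144 J.
After step 1: P = 45.12 kPa, V = 79 L, T = 391 K.
Step 2 (isobaric): W = PΔV = (45.12 kPa)(200 − 79 L) = 5459 J.
W_total = 3144 + 5459 = 8603 J.

W_total ≈ 8.60 kJ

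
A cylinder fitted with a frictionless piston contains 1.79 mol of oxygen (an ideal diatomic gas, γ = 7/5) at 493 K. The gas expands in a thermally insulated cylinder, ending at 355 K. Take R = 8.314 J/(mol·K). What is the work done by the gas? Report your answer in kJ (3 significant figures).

W ≈ 5.13 kJ

Adiabatic ⇒ Q = 0, so W_by = −ΔU = nCᵥ(T₁ − T₂).
Cᵥ = 5R/2 = 20.79 J/(mol·K).
W = (1.79)(20.79)(493 − 355) = 5134 J.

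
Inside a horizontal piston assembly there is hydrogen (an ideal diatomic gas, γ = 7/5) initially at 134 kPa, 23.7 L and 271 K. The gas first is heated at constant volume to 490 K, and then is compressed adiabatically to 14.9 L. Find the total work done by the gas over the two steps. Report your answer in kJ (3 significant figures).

Step 1 (isochoric): W = 0 (constant volume).
After step 1: P = 242.3 kPa (V unchanged).
Step 2 (adiabatic): W = (P₁V₁ − P₂V₂)/(γ−1) = (5742 − 6914)/0.4 = -2928 J.
W_total = 0 − 2928 = -2928 J.

W_total ≈ -2.93 kJ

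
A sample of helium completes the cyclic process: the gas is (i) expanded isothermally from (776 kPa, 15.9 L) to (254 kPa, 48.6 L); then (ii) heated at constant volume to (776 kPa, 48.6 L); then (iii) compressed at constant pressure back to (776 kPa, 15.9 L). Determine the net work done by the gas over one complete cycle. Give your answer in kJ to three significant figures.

W_net ≈ -11.6 kJ

Leg (i): W = PᵢVᵢ ln(V_f/Vᵢ) = (12338) ln(48.6/15.9) = 13786 J.
Leg (ii): W = 0.
Leg (iii): W = PΔV = (776)(15.9 − 48.6) = -25375 J.
W_net = 13786 − 25375 = -11589 J.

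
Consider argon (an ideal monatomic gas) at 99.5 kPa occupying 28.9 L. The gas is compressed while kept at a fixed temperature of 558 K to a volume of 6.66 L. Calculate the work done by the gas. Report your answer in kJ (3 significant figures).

Isothermal: W = nRT ln(V₂/V₁) = P₁V₁ ln(V₂/V₁).
P₁V₁ = (99.5 kPa)(28.9 L) = 2876 J.
W = 2876 × ln(6.66/28.9) = 2876 × -1.468
W_by_gas = -4221 J.

W ≈ -4.22 kJ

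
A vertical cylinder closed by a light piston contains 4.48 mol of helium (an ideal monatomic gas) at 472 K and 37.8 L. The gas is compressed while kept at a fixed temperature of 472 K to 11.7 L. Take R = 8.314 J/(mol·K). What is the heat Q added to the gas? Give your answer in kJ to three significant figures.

Q ≈ -20.6 kJ

Isothermal ⇒ ΔU = 0, so Q = W = nRT ln(V₂/V₁).
Q = (4.48)(8.314)(472) ln(11.7/37.8) = 17580 × -1.173 = -20617 J.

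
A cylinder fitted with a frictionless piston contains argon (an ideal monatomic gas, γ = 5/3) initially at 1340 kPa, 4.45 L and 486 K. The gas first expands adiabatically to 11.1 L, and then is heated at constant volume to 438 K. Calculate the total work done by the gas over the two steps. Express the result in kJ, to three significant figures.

W_total ≈ 4.08 kJ

Step 1 (adiabatic): W = (P₁V₁ − P₂V₂)/(γ−1) = (5963 − 3242)/0.667 = 4081 J.
Step 2 (isochoric): W = 0 (constant volume).
W_total = 4081 + 0 = 4081 J.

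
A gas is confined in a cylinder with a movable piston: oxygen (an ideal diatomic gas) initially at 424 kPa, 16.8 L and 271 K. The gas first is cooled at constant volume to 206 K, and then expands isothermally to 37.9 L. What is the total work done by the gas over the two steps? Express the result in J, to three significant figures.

Step 1 (isochoric): W = 0 (constant volume).
After step 1: P = 322.3 kPa (V unchanged).
Step 2 (isothermal): W = P₁V₁ ln(V₂/V₁) = (5415) ln(37.9/16.8) = 4405 J.
W_total = 0 + 4405 = 4405 J.

W_total ≈ 4410 J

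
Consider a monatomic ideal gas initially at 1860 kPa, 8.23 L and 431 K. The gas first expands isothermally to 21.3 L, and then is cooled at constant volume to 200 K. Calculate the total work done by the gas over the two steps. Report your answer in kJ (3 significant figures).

W_total ≈ 14.6 kJ

Step 1 (isothermal): W = P₁V₁ ln(V₂/V₁) = (15308) ln(21.3/8.23) = 14557 J.
Step 2 (isochoric): W = 0 (constant volume).
W_total = 14557 + 0 = 14557 J.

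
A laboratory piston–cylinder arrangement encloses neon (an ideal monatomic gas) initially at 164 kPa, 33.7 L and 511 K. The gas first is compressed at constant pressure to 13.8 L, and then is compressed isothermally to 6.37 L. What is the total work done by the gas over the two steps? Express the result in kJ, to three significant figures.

W_total ≈ -5.01 kJ

Step 1 (isobaric): W = PΔV = (164 kPa)(13.8 − 33.7 L) = -3264 J.
After step 1: P = 164 kPa, V = 13.8 L, T = 209.3 K.
Step 2 (isothermal): W = P₁V₁ ln(V₂/V₁) = (2263) ln(6.37/13.8) = -1750 J.
W_total = -3264 − 1750 = -5013 J.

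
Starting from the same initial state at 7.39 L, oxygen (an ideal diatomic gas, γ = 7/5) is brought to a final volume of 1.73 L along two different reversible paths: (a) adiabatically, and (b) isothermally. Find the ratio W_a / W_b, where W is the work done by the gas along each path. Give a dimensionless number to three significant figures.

Path (a) adiabatic: W = P₁V₁(1 − (V₁/V₂)^(γ−1))/(γ−1) → W_a/(P₁V₁) = -1.969.
Path (b) isothermal: W = P₁V₁ ln(V₂/V₁) → W_b/(P₁V₁) = -1.452.
W_a / W_b = -1.969 / -1.452 = 1.356.

W_a / W_b ≈ 1.36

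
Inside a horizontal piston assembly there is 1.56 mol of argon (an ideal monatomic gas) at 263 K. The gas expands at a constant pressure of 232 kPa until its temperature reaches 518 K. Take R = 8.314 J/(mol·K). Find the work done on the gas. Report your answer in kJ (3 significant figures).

Isobaric: W = P ΔV = nR ΔT.
W = (1.56)(8.314)(518 − 263) = 3307 J.
Work on gas = −W_by = -3307 J.

W ≈ -3.31 kJ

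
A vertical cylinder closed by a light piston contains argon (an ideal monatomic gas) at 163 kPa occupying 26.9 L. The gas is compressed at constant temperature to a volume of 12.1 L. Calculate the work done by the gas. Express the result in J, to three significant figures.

Isothermal: W = nRT ln(V₂/V₁) = P₁V₁ ln(V₂/V₁).
P₁V₁ = (163 kPa)(26.9 L) = 4385 J.
W = 4385 × ln(12.1/26.9) = 4385 × -0.7989
W_by_gas = -3503 J.

W ≈ -3500 J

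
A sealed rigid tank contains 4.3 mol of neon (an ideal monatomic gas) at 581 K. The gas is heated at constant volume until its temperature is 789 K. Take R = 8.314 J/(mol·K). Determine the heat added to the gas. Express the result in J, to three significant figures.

Q ≈ 11200 J

Constant volume ⇒ W = 0, so Q = ΔU = nCᵥΔT with Cᵥ = 3R/2 = 12.47 J/(mol·K).
ΔU = (4.3)(12.47)(789 − 581) = 11154 J.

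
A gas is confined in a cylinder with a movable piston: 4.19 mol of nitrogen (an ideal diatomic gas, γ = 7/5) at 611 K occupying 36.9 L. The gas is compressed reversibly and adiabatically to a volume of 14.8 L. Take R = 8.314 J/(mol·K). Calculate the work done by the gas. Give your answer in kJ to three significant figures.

Adiabatic: TV^(γ−1) = const with γ = 7/5.
T₂ = T₁ (V₁/V₂)^(γ−1) = 611 × (36.9/14.8)^0.4 = 611 × 1.441 = 880.5 K.
W_by = nCᵥ(T₁ − T₂) = (4.19)(20.79)(611 − 880.5) = -23474 J.

W ≈ -23.5 kJ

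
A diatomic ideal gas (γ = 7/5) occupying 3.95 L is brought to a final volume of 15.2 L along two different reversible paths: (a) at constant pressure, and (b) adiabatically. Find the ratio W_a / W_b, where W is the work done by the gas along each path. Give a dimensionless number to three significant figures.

W_a / W_b ≈ 2.73

Path (a) isobaric: W = P₁(V₂ − V₁) → W_a/(P₁V₁) = 2.848.
Path (b) adiabatic: W = P₁V₁(1 − (V₁/V₂)^(γ−1))/(γ−1) → W_b/(P₁V₁) = 1.042.
W_a / W_b = 2.848 / 1.042 = 2.734.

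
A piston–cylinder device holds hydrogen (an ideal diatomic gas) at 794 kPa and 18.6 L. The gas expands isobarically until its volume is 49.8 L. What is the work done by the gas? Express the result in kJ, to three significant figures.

Isobaric: W = P ΔV.
W = (794 kPa)(49.8 − 18.6 L) = (794)(31.2) = 24773 J.

W ≈ 24.8 kJ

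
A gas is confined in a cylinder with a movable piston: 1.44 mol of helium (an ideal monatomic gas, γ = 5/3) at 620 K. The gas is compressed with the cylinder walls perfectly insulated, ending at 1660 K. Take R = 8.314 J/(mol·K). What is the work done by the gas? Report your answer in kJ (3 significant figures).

Adiabatic ⇒ Q = 0, so W_by = −ΔU = nCᵥ(T₁ − T₂).
Cᵥ = 3R/2 = 12.47 J/(mol·K).
W = (1.44)(12.47)(620 − 1660) = -18677 J.

W ≈ -18.7 kJ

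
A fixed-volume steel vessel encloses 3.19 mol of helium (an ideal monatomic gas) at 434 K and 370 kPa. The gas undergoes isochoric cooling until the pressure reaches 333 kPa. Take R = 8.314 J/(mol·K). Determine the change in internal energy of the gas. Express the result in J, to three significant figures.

Constant volume ⇒ W = 0, so Q = ΔU = nCᵥΔT with Cᵥ = 3R/2 = 12.47 J/(mol·K).
At constant V, T₂/T₁ = P₂/P₁ ⇒ ΔT = T₁(P₂/P₁ − 1) = 434·(333/370 − 1) = -43.4 K.
ΔU = (3.19)(12.47)(-43.4) = -1727 J.

ΔU ≈ -1730 J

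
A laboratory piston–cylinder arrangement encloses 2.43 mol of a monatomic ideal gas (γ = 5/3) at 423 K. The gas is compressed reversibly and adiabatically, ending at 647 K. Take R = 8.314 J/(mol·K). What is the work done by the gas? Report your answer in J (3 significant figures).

W ≈ -6790 J

Adiabatic ⇒ Q = 0, so W_by = −ΔU = nCᵥ(T₁ − T₂).
Cᵥ = 3R/2 = 12.47 J/(mol·K).
W = (2.43)(12.47)(423 − 647) = -6788 J.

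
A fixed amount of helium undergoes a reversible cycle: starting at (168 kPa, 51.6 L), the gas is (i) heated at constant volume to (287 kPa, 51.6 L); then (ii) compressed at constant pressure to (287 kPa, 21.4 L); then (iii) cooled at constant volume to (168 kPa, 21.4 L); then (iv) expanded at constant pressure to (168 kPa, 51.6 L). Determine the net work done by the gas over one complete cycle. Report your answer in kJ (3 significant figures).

Constant-volume legs do no work.
W(ii) = (287)(21.4 − 51.6) = -8667 J; W(iv) = (168)(51.6 − 21.4) = 5074 J.
W_net = -8667 + 5074 = -3594 J (the counter-clockwise enclosed area).

W_net ≈ -3.59 kJ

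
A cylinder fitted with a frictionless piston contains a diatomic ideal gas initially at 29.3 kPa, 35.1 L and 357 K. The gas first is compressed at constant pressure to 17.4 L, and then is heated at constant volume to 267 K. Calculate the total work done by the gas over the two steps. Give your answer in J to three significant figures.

Step 1 (isobaric): W = PΔV = (29.3 kPa)(17.4 − 35.1 L) = -518.6 J.
Step 2 (isochoric): W = 0 (constant volume).
W_total = -518.6 + 0 = -518.6 J.

W_total ≈ -519 J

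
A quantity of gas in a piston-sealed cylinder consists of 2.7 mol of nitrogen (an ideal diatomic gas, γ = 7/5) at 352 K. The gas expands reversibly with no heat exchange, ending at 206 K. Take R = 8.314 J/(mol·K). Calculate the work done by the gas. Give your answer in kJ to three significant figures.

Adiabatic ⇒ Q = 0, so W_by = −ΔU = nCᵥ(T₁ − T₂).
Cᵥ = 5R/2 = 20.79 J/(mol·K).
W = (2.7)(20.79)(352 − 206) = 8193 J.

W ≈ 8.19 kJ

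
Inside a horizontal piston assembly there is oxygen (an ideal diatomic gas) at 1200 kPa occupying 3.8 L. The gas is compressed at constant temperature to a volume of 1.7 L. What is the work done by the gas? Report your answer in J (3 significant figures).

W ≈ -3670 J

Isothermal: W = nRT ln(V₂/V₁) = P₁V₁ ln(V₂/V₁).
P₁V₁ = (1200 kPa)(3.8 L) = 4560 J.
W = 4560 × ln(1.7/3.8) = 4560 × -0.8044
W_by_gas = -3668 J.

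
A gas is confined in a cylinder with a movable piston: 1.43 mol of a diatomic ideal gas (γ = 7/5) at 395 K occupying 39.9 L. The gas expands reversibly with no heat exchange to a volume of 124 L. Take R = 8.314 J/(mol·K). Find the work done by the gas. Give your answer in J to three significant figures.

W ≈ 4280 J

Adiabatic: TV^(γ−1) = const with γ = 7/5.
T₂ = T₁ (V₁/V₂)^(γ−1) = 395 × (39.9/124)^0.4 = 395 × 0.6354 = 251 K.
W_by = nCᵥ(T₁ − T₂) = (1.43)(20.79)(395 − 251) = 4281 J.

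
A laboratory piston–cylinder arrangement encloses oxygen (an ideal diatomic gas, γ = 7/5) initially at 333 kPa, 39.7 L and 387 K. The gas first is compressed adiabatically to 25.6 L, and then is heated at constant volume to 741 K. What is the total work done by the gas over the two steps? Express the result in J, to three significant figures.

W_total ≈ -6340 J

Step 1 (adiabatic): W = (P₁V₁ − P₂V₂)/(γ−1) = (13220 − 15756)/0.4 = -6341 J.
Step 2 (isochoric): W = 0 (constant volume).
W_total = -6341 + 0 = -6341 J.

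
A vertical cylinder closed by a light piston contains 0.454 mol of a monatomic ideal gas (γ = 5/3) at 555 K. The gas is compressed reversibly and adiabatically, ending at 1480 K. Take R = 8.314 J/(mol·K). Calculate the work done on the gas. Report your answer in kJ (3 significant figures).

W ≈ 5.24 kJ

Adiabatic ⇒ Q = 0, so W_by = −ΔU = nCᵥ(T₁ − T₂).
Cᵥ = 3R/2 = 12.47 J/(mol·K).
W = (0.454)(12.47)(555 − 1480) = -5237 J.
Work on gas = −W_by = 5237 J.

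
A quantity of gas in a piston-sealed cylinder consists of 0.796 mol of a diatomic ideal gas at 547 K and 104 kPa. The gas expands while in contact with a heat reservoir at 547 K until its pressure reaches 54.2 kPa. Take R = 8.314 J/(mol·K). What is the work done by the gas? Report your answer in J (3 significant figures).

W ≈ 2360 J

Isothermal process: W = nRT ln(V₂/V₁) = nRT ln(P₁/P₂).
W = (0.796)(8.314)(547) × ln(104/54.2)
  = 3620 × ln(1.919) = 3620 × 0.6517
W_by_gas = 2359 J.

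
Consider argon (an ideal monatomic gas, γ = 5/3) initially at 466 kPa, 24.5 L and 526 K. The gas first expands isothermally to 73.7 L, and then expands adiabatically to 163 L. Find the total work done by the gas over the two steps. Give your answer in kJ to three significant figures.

W_total ≈ 19.6 kJ

Step 1 (isothermal): W = P₁V₁ ln(V₂/V₁) = (11417) ln(73.7/24.5) = 12574 J.
After step 1: P = 154.9 kPa, V = 73.7 L, T = 526 K.
Step 2 (adiabatic): W = (P₁V₁ − P₂V₂)/(γ−1) = (11417 − 6726)/0.667 = 7037 J.
W_total = 12574 + 7037 = 19611 J.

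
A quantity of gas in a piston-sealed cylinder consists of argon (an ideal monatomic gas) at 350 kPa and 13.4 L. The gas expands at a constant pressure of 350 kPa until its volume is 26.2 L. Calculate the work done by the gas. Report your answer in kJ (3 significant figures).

W ≈ 4.48 kJ

Isobaric: W = P ΔV.
W = (350 kPa)(26.2 − 13.4 L) = (350)(12.8) = 4480 J.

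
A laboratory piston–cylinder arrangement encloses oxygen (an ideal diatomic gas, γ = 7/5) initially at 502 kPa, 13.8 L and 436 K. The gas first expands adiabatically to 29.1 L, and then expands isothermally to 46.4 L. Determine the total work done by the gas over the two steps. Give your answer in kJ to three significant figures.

Step 1 (adiabatic): W = (P₁V₁ − P₂V₂)/(γ−1) = (6928 − 5140)/0.4 = 4469 J.
After step 1: P = 176.6 kPa, V = 29.1 L, T = 323.5 K.
Step 2 (isothermal): W = P₁V₁ ln(V₂/V₁) = (5140) ln(46.4/29.1) = 2398 J.
W_total = 4469 + 2398 = 6867 J.

W_total ≈ 6.87 kJ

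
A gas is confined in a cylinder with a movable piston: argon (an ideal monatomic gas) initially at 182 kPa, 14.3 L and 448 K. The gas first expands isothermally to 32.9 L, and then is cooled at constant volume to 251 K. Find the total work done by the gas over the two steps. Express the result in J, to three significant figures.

Step 1 (isothermal): W = P₁V₁ ln(V₂/V₁) = (2603) ln(32.9/14.3) = 2169 J.
Step 2 (isochoric): W = 0 (constant volume).
W_total = 2169 + 0 = 2169 J.

W_total ≈ 2170 J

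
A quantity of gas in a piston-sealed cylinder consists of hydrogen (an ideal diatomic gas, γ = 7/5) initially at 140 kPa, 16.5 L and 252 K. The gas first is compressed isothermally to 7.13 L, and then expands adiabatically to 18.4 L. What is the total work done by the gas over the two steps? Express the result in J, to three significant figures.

Step 1 (isothermal): W = P₁V₁ ln(V₂/V₁) = (2310) ln(7.13/16.5) = -1938 J.
After step 1: P = 324 kPa, V = 7.13 L, T = 252 K.
Step 2 (adiabatic): W = (P₁V₁ − P₂V₂)/(γ−1) = (2310 − 1581)/0.4 = 1823 J.
W_total = -1938 + 1823 = -115.6 J.

W_total ≈ -116 J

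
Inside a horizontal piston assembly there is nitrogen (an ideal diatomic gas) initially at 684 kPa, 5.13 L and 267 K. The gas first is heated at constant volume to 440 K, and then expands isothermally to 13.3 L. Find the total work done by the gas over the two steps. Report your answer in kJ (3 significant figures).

W_total ≈ 5.51 kJ

Step 1 (isochoric): W = 0 (constant volume).
After step 1: P = 1127 kPa (V unchanged).
Step 2 (isothermal): W = P₁V₁ ln(V₂/V₁) = (5782) ln(13.3/5.13) = 5509 J.
W_total = 0 + 5509 = 5509 J.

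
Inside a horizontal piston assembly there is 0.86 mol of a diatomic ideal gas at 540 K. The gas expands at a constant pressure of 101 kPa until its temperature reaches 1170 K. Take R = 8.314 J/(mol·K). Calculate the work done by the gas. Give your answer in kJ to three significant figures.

W ≈ 4.50 kJ

Isobaric: W = P ΔV = nR ΔT.
W = (0.86)(8.314)(1170 − 540) = 4505 J.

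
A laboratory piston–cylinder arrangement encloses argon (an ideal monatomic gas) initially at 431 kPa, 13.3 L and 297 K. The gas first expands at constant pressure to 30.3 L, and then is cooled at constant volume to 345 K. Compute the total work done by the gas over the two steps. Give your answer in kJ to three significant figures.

W_total ≈ 7.33 kJ

Step 1 (isobaric): W = PΔV = (431 kPa)(30.3 − 13.3 L) = 7327 J.
Step 2 (isochoric): W = 0 (constant volume).
W_total = 7327 + 0 = 7327 J.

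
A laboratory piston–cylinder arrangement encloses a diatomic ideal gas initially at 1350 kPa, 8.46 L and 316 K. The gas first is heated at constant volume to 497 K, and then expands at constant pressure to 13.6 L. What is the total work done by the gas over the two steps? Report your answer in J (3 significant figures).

W_total ≈ 10900 J

Step 1 (isochoric): W = 0 (constant volume).
After step 1: P = 2123 kPa (V unchanged).
Step 2 (isobaric): W = PΔV = (2123 kPa)(13.6 − 8.46 L) = 10914 J.
W_total = 0 + 10914 = 10914 J.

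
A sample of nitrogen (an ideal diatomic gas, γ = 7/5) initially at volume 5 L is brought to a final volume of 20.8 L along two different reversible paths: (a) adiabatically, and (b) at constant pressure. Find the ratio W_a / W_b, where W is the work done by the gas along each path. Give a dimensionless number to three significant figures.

W_a / W_b ≈ 0.344

Path (a) adiabatic: W = P₁V₁(1 − (V₁/V₂)^(γ−1))/(γ−1) → W_a/(P₁V₁) = 1.086.
Path (b) isobaric: W = P₁(V₂ − V₁) → W_b/(P₁V₁) = 3.16.
W_a / W_b = 1.086 / 3.16 = 0.3438.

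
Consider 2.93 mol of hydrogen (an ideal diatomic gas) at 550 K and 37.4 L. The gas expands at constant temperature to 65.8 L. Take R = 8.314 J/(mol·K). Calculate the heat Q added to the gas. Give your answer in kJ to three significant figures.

Q ≈ 7.57 kJ

Isothermal ⇒ ΔU = 0, so Q = W = nRT ln(V₂/V₁).
Q = (2.93)(8.314)(550) ln(65.8/37.4) = 13398 × 0.5649 = 7569 J.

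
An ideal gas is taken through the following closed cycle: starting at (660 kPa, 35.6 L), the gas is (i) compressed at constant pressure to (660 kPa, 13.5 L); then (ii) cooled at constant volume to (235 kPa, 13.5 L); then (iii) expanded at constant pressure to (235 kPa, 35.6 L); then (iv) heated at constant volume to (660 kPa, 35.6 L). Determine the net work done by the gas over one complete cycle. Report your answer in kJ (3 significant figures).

Constant-volume legs do no work.
W(i) = (660)(13.5 − 35.6) = -14586 J; W(iii) = (235)(35.6 − 13.5) = 5194 J.
W_net = -14586 + 5194 = -9393 J (the counter-clockwise enclosed area).

W_net ≈ -9.39 kJ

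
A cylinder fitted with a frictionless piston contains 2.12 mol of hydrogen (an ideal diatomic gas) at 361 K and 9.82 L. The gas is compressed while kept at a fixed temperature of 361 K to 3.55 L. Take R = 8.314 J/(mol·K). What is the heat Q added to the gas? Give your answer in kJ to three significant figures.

Isothermal ⇒ ΔU = 0, so Q = W = nRT ln(V₂/V₁).
Q = (2.12)(8.314)(361) ln(3.55/9.82) = 6363 × -1.017 = -6474 J.

Q ≈ -6.47 kJ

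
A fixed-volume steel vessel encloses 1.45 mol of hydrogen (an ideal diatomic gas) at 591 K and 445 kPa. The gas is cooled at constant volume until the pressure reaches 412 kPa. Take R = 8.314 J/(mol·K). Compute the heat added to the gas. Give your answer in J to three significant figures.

Q ≈ -1320 J

Constant volume ⇒ W = 0, so Q = ΔU = nCᵥΔT with Cᵥ = 5R/2 = 20.79 J/(mol·K).
At constant V, T₂/T₁ = P₂/P₁ ⇒ ΔT = T₁(P₂/P₁ − 1) = 591·(412/445 − 1) = -43.83 K.
ΔU = (1.45)(20.79)(-43.83) = -1321 J.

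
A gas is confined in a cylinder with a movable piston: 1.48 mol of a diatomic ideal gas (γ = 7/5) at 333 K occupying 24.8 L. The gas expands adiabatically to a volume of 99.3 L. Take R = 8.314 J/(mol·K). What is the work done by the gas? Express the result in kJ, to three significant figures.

Adiabatic: TV^(γ−1) = const with γ = 7/5.
T₂ = T₁ (V₁/V₂)^(γ−1) = 333 × (24.8/99.3)^0.4 = 333 × 0.5741 = 191.2 K.
W_by = nCᵥ(T₁ − T₂) = (1.48)(20.79)(333 − 191.2) = 4363 J.

W ≈ 4.36 kJ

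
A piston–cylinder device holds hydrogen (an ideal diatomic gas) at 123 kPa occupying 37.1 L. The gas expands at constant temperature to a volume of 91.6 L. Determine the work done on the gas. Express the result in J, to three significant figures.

Isothermal: W = nRT ln(V₂/V₁) = P₁V₁ ln(V₂/V₁).
P₁V₁ = (123 kPa)(37.1 L) = 4563 J.
W = 4563 × ln(91.6/37.1) = 4563 × 0.9038
W_by_gas = 4124 J; work on gas = −W_by = -4124 J.

W ≈ -4120 J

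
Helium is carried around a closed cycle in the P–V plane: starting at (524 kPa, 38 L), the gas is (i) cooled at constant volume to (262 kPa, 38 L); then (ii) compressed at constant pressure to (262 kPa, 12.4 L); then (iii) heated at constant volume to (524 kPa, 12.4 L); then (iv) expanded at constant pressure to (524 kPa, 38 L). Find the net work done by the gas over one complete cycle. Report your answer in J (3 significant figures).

Constant-volume legs do no work.
W(ii) = (262)(12.4 − 38) = -6707 J; W(iv) = (524)(38 − 12.4) = 13414 J.
W_net = -6707 + 13414 = 6707 J (the clockwise enclosed area).

W_net ≈ 6710 J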